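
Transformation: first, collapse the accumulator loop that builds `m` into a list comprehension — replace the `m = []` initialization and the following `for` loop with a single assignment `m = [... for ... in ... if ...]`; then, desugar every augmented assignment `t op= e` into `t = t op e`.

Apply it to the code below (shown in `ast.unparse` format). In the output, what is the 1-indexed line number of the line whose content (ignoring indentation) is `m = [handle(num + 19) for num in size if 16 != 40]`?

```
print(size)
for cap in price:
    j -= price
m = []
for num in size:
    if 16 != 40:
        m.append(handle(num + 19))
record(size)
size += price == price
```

Transformed code:
print(size)
for cap in price:
    j = j - price
m = [handle(num + 19) for num in size if 16 != 40]
record(size)
size = size + (price == price)

4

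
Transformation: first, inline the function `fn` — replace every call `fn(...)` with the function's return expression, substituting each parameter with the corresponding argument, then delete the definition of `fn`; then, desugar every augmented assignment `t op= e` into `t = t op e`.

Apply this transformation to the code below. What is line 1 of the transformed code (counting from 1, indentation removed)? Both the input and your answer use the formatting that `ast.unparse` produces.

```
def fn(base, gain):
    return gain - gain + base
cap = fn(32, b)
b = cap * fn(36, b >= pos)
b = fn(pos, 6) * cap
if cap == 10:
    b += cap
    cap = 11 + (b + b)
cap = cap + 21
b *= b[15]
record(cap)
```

Transformed code:
cap = b - b + 32
b = cap * ((b >= pos) - (b >= pos) + 36)
b = (6 - 6 + pos) * cap
if cap == 10:
    b = b + cap
    cap = 11 + (b + b)
cap = cap + 21
b = b * b[15]
record(cap)

cap = b - b + 32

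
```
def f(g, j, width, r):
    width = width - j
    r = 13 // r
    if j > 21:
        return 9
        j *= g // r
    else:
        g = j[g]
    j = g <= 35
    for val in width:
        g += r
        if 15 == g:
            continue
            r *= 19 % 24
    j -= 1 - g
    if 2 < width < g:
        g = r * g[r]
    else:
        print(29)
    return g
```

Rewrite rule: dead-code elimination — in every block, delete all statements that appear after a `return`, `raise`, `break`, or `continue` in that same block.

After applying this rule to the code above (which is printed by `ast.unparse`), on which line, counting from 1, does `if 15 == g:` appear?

11

Transformed code:
def f(g, j, width, r):
    width = width - j
    r = 13 // r
    if j > 21:
        return 9
    else:
        g = j[g]
    j = g <= 35
    for val in width:
        g += r
        if 15 == g:
            continue
    j -= 1 - g
    if 2 < width < g:
        g = r * g[r]
    else:
        print(29)
    return g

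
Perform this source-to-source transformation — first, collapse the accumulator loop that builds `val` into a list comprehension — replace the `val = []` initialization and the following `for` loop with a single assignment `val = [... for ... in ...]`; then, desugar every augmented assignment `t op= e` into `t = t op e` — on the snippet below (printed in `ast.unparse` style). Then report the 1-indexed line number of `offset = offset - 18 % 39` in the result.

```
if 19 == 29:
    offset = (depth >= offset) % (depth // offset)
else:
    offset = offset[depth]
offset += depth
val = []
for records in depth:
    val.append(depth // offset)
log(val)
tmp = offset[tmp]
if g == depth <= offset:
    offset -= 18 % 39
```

Transformed code:
if 19 == 29:
    offset = (depth >= offset) % (depth // offset)
else:
    offset = offset[depth]
offset = offset + depth
val = [depth // offset for records in depth]
log(val)
tmp = offset[tmp]
if g == depth <= offset:
    offset = offset - 18 % 39

10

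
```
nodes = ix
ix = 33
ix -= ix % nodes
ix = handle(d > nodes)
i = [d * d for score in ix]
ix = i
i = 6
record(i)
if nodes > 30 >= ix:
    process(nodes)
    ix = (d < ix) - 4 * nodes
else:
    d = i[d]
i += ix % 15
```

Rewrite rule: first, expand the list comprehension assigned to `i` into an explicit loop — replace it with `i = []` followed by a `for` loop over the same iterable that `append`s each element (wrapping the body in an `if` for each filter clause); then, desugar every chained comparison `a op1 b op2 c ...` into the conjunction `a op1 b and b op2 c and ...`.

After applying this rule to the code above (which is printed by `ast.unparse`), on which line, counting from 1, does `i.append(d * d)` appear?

7

Transformed code:
nodes = ix
ix = 33
ix -= ix % nodes
ix = handle(d > nodes)
i = []
for score in ix:
    i.append(d * d)
ix = i
i = 6
record(i)
if nodes > 30 and 30 >= ix:
    process(nodes)
    ix = (d < ix) - 4 * nodes
else:
    d = i[d]
i += ix % 15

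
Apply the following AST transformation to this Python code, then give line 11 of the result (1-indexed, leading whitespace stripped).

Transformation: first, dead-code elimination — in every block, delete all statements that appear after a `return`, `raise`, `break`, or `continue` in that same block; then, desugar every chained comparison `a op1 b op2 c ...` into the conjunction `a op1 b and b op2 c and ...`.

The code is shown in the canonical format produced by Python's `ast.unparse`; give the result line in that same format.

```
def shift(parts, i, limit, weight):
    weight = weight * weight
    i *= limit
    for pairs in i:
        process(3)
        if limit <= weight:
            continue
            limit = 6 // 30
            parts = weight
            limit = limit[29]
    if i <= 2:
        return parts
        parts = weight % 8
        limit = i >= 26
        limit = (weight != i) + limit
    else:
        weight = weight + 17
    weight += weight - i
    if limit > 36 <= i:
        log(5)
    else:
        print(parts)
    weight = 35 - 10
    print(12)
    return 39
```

Transformed code:
def shift(parts, i, limit, weight):
    weight = weight * weight
    i *= limit
    for pairs in i:
        process(3)
        if limit <= weight:
            continue
    if i <= 2:
        return parts
    else:
        weight = weight + 17
    weight += weight - i
    if limit > 36 and 36 <= i:
        log(5)
    else:
        print(parts)
    weight = 35 - 10
    print(12)
    return 39

weight = weight + 17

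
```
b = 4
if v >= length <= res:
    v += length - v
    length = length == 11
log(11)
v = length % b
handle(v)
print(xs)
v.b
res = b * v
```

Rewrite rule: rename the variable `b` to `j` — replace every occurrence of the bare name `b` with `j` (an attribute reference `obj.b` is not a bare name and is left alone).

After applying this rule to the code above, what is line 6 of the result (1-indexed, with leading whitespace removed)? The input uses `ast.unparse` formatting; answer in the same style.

Transformed code:
j = 4
if v >= length <= res:
    v += length - v
    length = length == 11
log(11)
v = length % j
handle(v)
print(xs)
v.b
res = j * v

v = length % j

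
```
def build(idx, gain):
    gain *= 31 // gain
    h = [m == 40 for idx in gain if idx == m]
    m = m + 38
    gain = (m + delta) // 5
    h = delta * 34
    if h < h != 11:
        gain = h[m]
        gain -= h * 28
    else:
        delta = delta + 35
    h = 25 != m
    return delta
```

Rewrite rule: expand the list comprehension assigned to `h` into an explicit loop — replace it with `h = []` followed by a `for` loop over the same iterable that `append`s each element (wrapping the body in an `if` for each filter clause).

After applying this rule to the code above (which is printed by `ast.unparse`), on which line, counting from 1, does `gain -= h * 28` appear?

Transformed code:
def build(idx, gain):
    gain *= 31 // gain
    h = []
    for idx in gain:
        if idx == m:
            h.append(m == 40)
    m = m + 38
    gain = (m + delta) // 5
    h = delta * 34
    if h < h != 11:
        gain = h[m]
        gain -= h * 28
    else:
        delta = delta + 35
    h = 25 != m
    return delta

12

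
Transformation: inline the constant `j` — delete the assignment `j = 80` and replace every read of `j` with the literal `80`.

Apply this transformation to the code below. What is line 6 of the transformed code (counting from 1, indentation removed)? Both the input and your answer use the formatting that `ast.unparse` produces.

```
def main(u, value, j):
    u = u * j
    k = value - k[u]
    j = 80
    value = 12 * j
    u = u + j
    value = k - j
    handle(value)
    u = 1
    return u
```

Transformed code:
def main(u, value, j):
    u = u * 80
    k = value - k[u]
    value = 12 * 80
    u = u + 80
    value = k - 80
    handle(value)
    u = 1
    return u

value = k - 80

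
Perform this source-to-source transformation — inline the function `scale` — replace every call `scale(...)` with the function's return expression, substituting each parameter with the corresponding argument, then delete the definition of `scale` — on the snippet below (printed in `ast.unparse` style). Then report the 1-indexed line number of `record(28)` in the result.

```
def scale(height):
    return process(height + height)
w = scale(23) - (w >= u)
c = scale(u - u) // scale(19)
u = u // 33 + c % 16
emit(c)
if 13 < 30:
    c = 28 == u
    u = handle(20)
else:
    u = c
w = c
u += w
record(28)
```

12

Transformed code:
w = process(23 + 23) - (w >= u)
c = process(u - u + (u - u)) // process(19 + 19)
u = u // 33 + c % 16
emit(c)
if 13 < 30:
    c = 28 == u
    u = handle(20)
else:
    u = c
w = c
u += w
record(28)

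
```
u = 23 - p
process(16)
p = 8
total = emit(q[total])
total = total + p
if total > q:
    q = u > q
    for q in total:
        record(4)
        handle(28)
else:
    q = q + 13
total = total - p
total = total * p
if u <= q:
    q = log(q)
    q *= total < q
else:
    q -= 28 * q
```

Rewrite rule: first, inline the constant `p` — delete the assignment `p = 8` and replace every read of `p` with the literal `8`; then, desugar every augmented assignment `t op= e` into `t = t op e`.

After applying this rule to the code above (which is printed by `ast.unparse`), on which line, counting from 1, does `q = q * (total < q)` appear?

16

Transformed code:
u = 23 - 8
process(16)
total = emit(q[total])
total = total + 8
if total > q:
    q = u > q
    for q in total:
        record(4)
        handle(28)
else:
    q = q + 13
total = total - 8
total = total * 8
if u <= q:
    q = log(q)
    q = q * (total < q)
else:
    q = q - 28 * q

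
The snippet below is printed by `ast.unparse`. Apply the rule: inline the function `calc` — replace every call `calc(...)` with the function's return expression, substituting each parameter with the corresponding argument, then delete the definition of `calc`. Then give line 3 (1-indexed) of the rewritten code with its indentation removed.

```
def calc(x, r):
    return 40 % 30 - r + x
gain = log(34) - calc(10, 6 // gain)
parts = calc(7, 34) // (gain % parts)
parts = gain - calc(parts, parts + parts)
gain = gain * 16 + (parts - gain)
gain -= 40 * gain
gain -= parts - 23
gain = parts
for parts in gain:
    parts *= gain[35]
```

parts = gain - (40 % 30 - (parts + parts) + parts)

Transformed code:
gain = log(34) - (40 % 30 - 6 // gain + 10)
parts = (40 % 30 - 34 + 7) // (gain % parts)
parts = gain - (40 % 30 - (parts + parts) + parts)
gain = gain * 16 + (parts - gain)
gain -= 40 * gain
gain -= parts - 23
gain = parts
for parts in gain:
    parts *= gain[35]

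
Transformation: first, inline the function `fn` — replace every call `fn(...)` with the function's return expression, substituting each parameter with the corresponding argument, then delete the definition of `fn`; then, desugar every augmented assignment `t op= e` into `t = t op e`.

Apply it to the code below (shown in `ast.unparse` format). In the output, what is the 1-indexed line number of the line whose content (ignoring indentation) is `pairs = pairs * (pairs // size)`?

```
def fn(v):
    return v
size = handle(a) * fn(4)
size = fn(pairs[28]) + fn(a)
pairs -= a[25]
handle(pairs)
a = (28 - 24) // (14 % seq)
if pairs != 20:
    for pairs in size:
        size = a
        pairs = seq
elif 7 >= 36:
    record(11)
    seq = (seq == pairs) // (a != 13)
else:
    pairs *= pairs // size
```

Transformed code:
size = handle(a) * 4
size = pairs[28] + a
pairs = pairs - a[25]
handle(pairs)
a = (28 - 24) // (14 % seq)
if pairs != 20:
    for pairs in size:
        size = a
        pairs = seq
elif 7 >= 36:
    record(11)
    seq = (seq == pairs) // (a != 13)
else:
    pairs = pairs * (pairs // size)

14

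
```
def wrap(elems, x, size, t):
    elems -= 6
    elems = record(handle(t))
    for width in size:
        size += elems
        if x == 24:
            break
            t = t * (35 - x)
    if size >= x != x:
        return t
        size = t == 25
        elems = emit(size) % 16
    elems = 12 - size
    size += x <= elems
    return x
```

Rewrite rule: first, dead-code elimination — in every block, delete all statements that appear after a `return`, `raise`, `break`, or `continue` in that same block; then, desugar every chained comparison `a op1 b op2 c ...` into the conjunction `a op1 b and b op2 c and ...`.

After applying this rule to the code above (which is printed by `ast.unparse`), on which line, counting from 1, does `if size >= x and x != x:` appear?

Transformed code:
def wrap(elems, x, size, t):
    elems -= 6
    elems = record(handle(t))
    for width in size:
        size += elems
        if x == 24:
            break
    if size >= x and x != x:
        return t
    elems = 12 - size
    size += x <= elems
    return x

8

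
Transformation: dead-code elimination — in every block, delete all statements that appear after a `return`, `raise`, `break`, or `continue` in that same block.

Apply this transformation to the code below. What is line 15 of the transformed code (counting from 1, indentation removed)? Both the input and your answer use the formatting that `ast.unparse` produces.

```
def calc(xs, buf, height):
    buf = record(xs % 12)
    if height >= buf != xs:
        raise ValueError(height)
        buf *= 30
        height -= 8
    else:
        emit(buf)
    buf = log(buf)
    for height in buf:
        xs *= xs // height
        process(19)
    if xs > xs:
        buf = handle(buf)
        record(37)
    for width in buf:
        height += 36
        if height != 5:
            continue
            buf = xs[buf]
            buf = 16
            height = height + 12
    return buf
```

Transformed code:
def calc(xs, buf, height):
    buf = record(xs % 12)
    if height >= buf != xs:
        raise ValueError(height)
    else:
        emit(buf)
    buf = log(buf)
    for height in buf:
        xs *= xs // height
        process(19)
    if xs > xs:
        buf = handle(buf)
        record(37)
    for width in buf:
        height += 36
        if height != 5:
            continue
    return buf

height += 36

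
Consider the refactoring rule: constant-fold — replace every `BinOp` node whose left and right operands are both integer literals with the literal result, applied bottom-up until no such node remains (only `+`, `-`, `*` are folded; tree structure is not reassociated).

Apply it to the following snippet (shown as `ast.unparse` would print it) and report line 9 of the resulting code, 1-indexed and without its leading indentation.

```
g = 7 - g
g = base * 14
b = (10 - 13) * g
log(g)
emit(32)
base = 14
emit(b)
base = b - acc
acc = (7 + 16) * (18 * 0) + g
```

acc = 0 + g

Transformed code:
g = 7 - g
g = base * 14
b = -3 * g
log(g)
emit(32)
base = 14
emit(b)
base = b - acc
acc = 0 + g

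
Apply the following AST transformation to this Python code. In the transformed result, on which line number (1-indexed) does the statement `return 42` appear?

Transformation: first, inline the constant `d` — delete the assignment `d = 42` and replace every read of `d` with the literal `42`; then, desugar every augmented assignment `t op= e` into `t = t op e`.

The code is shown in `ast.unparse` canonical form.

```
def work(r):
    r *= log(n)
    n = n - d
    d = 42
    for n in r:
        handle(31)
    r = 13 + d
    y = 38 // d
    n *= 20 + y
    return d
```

Transformed code:
def work(r):
    r = r * log(n)
    n = n - 42
    for n in r:
        handle(31)
    r = 13 + 42
    y = 38 // 42
    n = n * (20 + y)
    return 42

9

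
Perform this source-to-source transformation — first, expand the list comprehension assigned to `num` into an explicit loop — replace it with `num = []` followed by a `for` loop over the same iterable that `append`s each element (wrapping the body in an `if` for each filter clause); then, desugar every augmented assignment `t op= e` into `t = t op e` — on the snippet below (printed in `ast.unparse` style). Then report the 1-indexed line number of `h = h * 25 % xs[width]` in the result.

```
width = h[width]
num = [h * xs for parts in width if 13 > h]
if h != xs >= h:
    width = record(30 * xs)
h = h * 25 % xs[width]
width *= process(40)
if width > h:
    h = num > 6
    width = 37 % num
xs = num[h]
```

8

Transformed code:
width = h[width]
num = []
for parts in width:
    if 13 > h:
        num.append(h * xs)
if h != xs >= h:
    width = record(30 * xs)
h = h * 25 % xs[width]
width = width * process(40)
if width > h:
    h = num > 6
    width = 37 % num
xs = num[h]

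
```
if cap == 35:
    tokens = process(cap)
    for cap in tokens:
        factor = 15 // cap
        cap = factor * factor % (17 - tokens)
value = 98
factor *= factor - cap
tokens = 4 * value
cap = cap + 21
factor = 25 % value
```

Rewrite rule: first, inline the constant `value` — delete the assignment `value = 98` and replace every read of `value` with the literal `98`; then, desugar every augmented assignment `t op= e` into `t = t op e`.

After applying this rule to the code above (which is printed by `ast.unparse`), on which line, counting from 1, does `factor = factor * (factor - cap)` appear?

6

Transformed code:
if cap == 35:
    tokens = process(cap)
    for cap in tokens:
        factor = 15 // cap
        cap = factor * factor % (17 - tokens)
factor = factor * (factor - cap)
tokens = 4 * 98
cap = cap + 21
factor = 25 % 98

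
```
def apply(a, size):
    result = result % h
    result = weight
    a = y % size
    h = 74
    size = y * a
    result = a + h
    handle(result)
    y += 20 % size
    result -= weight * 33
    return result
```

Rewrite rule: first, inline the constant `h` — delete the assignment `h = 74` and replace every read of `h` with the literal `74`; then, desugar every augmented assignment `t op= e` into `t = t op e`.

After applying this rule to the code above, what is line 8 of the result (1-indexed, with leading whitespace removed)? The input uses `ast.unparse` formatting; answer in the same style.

y = y + 20 % size

Transformed code:
def apply(a, size):
    result = result % 74
    result = weight
    a = y % size
    size = y * a
    result = a + 74
    handle(result)
    y = y + 20 % size
    result = result - weight * 33
    return result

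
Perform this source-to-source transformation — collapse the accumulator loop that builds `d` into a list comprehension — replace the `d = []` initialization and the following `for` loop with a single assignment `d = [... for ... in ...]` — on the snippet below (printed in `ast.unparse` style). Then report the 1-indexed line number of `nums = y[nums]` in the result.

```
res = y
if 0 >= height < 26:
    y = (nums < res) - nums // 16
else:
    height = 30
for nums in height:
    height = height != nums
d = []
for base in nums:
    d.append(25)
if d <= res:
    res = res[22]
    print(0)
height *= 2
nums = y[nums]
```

13

Transformed code:
res = y
if 0 >= height < 26:
    y = (nums < res) - nums // 16
else:
    height = 30
for nums in height:
    height = height != nums
d = [25 for base in nums]
if d <= res:
    res = res[22]
    print(0)
height *= 2
nums = y[nums]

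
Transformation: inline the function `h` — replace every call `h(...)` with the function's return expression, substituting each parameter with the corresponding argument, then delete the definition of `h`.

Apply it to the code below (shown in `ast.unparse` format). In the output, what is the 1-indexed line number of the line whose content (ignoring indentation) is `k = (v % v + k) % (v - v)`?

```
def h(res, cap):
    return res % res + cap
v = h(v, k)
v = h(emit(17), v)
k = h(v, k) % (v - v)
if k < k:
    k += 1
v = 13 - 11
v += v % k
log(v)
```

Transformed code:
v = v % v + k
v = emit(17) % emit(17) + v
k = (v % v + k) % (v - v)
if k < k:
    k += 1
v = 13 - 11
v += v % k
log(v)

3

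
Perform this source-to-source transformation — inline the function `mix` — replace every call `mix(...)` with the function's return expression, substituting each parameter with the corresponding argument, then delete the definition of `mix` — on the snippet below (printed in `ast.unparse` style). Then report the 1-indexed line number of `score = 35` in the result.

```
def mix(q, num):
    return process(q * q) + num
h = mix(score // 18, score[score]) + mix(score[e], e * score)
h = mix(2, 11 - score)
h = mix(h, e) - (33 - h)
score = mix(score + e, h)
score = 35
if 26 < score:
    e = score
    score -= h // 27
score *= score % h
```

Transformed code:
h = process(score // 18 * (score // 18)) + score[score] + (process(score[e] * score[e]) + e * score)
h = process(2 * 2) + (11 - score)
h = process(h * h) + e - (33 - h)
score = process((score + e) * (score + e)) + h
score = 35
if 26 < score:
    e = score
    score -= h // 27
score *= score % h

5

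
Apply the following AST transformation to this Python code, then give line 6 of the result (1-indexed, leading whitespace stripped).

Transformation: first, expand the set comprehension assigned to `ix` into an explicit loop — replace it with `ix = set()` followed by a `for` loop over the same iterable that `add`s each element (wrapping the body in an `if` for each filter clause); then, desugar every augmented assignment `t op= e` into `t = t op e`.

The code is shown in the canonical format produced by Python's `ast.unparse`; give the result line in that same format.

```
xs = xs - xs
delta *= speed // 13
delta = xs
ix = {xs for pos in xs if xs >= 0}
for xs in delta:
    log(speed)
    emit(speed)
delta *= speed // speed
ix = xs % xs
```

if xs >= 0:

Transformed code:
xs = xs - xs
delta = delta * (speed // 13)
delta = xs
ix = set()
for pos in xs:
    if xs >= 0:
        ix.add(xs)
for xs in delta:
    log(speed)
    emit(speed)
delta = delta * (speed // speed)
ix = xs % xs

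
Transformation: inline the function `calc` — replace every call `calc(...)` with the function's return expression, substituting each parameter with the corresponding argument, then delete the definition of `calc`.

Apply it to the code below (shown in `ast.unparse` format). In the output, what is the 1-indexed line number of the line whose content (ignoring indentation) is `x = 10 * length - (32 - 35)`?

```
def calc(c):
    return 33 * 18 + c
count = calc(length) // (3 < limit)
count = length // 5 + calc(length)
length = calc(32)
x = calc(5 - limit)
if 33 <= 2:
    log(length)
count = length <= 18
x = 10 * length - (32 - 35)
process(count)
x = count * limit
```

8

Transformed code:
count = (33 * 18 + length) // (3 < limit)
count = length // 5 + (33 * 18 + length)
length = 33 * 18 + 32
x = 33 * 18 + (5 - limit)
if 33 <= 2:
    log(length)
count = length <= 18
x = 10 * length - (32 - 35)
process(count)
x = count * limit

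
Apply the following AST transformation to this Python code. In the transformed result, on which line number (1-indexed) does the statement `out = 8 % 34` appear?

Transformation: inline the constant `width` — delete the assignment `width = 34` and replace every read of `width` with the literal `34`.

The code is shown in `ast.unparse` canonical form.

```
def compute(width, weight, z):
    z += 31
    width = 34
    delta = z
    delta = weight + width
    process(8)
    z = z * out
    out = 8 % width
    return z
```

Transformed code:
def compute(width, weight, z):
    z += 31
    delta = z
    delta = weight + 34
    process(8)
    z = z * out
    out = 8 % 34
    return z

7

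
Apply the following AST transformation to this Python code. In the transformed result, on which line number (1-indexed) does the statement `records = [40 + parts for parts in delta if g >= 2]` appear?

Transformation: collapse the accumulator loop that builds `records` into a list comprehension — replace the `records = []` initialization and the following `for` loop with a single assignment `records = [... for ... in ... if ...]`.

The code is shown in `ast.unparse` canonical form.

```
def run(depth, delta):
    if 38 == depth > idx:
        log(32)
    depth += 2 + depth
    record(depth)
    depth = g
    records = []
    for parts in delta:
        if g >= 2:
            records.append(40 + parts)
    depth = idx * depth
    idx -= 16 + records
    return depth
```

Transformed code:
def run(depth, delta):
    if 38 == depth > idx:
        log(32)
    depth += 2 + depth
    record(depth)
    depth = g
    records = [40 + parts for parts in delta if g >= 2]
    depth = idx * depth
    idx -= 16 + records
    return depth

7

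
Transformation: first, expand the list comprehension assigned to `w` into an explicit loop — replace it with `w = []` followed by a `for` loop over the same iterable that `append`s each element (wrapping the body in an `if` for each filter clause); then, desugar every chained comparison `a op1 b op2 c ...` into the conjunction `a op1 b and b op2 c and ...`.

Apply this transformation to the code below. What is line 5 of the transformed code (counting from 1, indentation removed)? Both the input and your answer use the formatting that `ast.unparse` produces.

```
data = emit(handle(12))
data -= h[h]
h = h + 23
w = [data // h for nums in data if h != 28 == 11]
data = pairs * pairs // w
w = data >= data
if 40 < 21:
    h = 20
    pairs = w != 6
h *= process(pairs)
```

Transformed code:
data = emit(handle(12))
data -= h[h]
h = h + 23
w = []
for nums in data:
    if h != 28 and 28 == 11:
        w.append(data // h)
data = pairs * pairs // w
w = data >= data
if 40 < 21:
    h = 20
    pairs = w != 6
h *= process(pairs)

for nums in data:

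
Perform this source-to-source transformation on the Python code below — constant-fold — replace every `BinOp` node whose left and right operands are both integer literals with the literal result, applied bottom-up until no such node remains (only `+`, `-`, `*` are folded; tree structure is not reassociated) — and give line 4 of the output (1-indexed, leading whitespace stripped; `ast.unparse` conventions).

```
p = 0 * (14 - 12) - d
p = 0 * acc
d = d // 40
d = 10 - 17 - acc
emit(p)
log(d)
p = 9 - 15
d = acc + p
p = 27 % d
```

Transformed code:
p = 0 - d
p = 0 * acc
d = d // 40
d = -7 - acc
emit(p)
log(d)
p = -6
d = acc + p
p = 27 % d

d = -7 - acc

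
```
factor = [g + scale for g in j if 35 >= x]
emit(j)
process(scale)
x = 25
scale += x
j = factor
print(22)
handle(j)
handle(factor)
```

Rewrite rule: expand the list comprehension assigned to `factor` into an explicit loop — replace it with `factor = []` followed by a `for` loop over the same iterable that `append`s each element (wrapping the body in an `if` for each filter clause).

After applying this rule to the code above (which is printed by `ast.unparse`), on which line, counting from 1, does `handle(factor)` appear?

Transformed code:
factor = []
for g in j:
    if 35 >= x:
        factor.append(g + scale)
emit(j)
process(scale)
x = 25
scale += x
j = factor
print(22)
handle(j)
handle(factor)

12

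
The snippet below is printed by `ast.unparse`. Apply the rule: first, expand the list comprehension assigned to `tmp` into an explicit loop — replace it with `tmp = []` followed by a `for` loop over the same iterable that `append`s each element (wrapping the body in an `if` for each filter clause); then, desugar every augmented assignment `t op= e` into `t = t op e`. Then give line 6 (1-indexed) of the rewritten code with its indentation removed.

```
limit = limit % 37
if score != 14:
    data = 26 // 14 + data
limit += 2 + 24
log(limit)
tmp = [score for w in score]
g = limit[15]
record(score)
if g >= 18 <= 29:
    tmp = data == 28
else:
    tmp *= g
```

Transformed code:
limit = limit % 37
if score != 14:
    data = 26 // 14 + data
limit = limit + (2 + 24)
log(limit)
tmp = []
for w in score:
    tmp.append(score)
g = limit[15]
record(score)
if g >= 18 <= 29:
    tmp = data == 28
else:
    tmp = tmp * g

tmp = []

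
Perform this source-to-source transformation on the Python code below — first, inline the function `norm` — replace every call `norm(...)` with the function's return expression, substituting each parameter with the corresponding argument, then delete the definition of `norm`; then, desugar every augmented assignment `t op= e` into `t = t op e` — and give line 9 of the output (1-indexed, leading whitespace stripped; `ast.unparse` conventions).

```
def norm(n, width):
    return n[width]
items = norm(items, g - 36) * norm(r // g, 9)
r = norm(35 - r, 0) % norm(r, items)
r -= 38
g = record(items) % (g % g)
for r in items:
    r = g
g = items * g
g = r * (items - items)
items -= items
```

Transformed code:
items = items[g - 36] * (r // g)[9]
r = (35 - r)[0] % r[items]
r = r - 38
g = record(items) % (g % g)
for r in items:
    r = g
g = items * g
g = r * (items - items)
items = items - items

items = items - items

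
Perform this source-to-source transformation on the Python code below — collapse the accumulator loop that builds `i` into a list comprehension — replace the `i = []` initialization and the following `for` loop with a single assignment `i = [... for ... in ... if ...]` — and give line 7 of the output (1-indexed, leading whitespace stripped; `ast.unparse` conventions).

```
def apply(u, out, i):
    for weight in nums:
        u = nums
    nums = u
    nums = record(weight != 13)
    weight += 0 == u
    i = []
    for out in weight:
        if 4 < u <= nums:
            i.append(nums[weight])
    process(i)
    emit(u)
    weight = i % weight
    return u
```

Transformed code:
def apply(u, out, i):
    for weight in nums:
        u = nums
    nums = u
    nums = record(weight != 13)
    weight += 0 == u
    i = [nums[weight] for out in weight if 4 < u <= nums]
    process(i)
    emit(u)
    weight = i % weight
    return u

i = [nums[weight] for out in weight if 4 < u <= nums]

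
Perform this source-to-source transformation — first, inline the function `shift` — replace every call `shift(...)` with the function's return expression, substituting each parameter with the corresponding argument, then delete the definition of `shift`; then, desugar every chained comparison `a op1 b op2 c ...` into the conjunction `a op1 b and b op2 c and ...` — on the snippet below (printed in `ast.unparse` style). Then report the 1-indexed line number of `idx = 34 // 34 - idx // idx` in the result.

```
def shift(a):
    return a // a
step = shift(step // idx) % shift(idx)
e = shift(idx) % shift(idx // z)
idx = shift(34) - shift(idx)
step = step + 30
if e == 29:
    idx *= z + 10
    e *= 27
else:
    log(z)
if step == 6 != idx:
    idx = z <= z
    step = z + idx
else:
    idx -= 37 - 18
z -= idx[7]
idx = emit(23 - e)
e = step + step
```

Transformed code:
step = step // idx // (step // idx) % (idx // idx)
e = idx // idx % (idx // z // (idx // z))
idx = 34 // 34 - idx // idx
step = step + 30
if e == 29:
    idx *= z + 10
    e *= 27
else:
    log(z)
if step == 6 and 6 != idx:
    idx = z <= z
    step = z + idx
else:
    idx -= 37 - 18
z -= idx[7]
idx = emit(23 - e)
e = step + step

3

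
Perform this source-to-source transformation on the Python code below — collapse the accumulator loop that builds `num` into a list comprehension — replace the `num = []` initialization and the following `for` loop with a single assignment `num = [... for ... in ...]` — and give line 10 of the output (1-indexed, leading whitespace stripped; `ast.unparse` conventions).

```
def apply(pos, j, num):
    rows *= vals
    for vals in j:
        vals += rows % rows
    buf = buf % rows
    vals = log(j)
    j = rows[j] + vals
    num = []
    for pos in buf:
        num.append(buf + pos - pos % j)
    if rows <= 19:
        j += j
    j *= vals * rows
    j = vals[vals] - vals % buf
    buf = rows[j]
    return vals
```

j += j

Transformed code:
def apply(pos, j, num):
    rows *= vals
    for vals in j:
        vals += rows % rows
    buf = buf % rows
    vals = log(j)
    j = rows[j] + vals
    num = [buf + pos - pos % j for pos in buf]
    if rows <= 19:
        j += j
    j *= vals * rows
    j = vals[vals] - vals % buf
    buf = rows[j]
    return vals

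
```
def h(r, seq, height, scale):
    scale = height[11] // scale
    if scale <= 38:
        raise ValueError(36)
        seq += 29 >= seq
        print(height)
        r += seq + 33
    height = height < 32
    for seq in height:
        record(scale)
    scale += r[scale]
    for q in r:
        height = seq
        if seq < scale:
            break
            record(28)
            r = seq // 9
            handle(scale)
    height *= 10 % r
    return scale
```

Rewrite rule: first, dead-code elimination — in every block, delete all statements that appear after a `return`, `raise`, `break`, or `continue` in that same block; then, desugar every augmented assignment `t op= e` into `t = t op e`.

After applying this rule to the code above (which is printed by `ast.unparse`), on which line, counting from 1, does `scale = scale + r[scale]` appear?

8

Transformed code:
def h(r, seq, height, scale):
    scale = height[11] // scale
    if scale <= 38:
        raise ValueError(36)
    height = height < 32
    for seq in height:
        record(scale)
    scale = scale + r[scale]
    for q in r:
        height = seq
        if seq < scale:
            break
    height = height * (10 % r)
    return scale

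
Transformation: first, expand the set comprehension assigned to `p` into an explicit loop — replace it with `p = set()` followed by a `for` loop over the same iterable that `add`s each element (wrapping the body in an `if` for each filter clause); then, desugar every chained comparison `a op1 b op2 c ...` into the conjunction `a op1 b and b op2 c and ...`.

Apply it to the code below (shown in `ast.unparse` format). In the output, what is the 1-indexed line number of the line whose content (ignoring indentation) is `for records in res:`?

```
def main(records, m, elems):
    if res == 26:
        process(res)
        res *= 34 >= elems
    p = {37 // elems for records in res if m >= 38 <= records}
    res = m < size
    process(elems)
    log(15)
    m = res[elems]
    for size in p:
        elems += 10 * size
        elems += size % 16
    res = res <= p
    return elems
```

Transformed code:
def main(records, m, elems):
    if res == 26:
        process(res)
        res *= 34 >= elems
    p = set()
    for records in res:
        if m >= 38 and 38 <= records:
            p.add(37 // elems)
    res = m < size
    process(elems)
    log(15)
    m = res[elems]
    for size in p:
        elems += 10 * size
        elems += size % 16
    res = res <= p
    return elems

6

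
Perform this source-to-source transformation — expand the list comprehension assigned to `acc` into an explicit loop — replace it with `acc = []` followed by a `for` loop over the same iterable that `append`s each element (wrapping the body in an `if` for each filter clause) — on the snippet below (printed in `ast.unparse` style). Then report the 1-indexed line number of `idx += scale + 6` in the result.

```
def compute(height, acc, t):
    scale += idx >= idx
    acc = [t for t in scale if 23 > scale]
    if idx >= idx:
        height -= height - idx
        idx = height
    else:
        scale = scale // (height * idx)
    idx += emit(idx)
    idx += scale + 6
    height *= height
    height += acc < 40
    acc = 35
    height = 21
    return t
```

Transformed code:
def compute(height, acc, t):
    scale += idx >= idx
    acc = []
    for t in scale:
        if 23 > scale:
            acc.append(t)
    if idx >= idx:
        height -= height - idx
        idx = height
    else:
        scale = scale // (height * idx)
    idx += emit(idx)
    idx += scale + 6
    height *= height
    height += acc < 40
    acc = 35
    height = 21
    return t

13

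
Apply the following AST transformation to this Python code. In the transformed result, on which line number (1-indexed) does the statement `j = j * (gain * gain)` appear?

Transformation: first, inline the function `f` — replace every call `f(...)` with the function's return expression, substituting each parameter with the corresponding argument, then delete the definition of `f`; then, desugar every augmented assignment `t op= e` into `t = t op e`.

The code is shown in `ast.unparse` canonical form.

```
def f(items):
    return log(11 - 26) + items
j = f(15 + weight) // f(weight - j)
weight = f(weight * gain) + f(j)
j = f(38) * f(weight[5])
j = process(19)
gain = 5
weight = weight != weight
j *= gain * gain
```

7

Transformed code:
j = (log(11 - 26) + (15 + weight)) // (log(11 - 26) + (weight - j))
weight = log(11 - 26) + weight * gain + (log(11 - 26) + j)
j = (log(11 - 26) + 38) * (log(11 - 26) + weight[5])
j = process(19)
gain = 5
weight = weight != weight
j = j * (gain * gain)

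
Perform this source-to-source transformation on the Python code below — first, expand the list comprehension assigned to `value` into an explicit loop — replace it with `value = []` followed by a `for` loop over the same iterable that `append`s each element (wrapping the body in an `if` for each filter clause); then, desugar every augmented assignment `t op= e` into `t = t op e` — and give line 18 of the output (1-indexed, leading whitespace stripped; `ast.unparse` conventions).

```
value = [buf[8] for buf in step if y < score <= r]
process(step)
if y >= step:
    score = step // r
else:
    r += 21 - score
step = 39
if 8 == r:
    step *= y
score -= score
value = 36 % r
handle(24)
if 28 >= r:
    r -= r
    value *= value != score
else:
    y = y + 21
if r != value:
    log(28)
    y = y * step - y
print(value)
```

Transformed code:
value = []
for buf in step:
    if y < score <= r:
        value.append(buf[8])
process(step)
if y >= step:
    score = step // r
else:
    r = r + (21 - score)
step = 39
if 8 == r:
    step = step * y
score = score - score
value = 36 % r
handle(24)
if 28 >= r:
    r = r - r
    value = value * (value != score)
else:
    y = y + 21
if r != value:
    log(28)
    y = y * step - y
print(value)

value = value * (value != score)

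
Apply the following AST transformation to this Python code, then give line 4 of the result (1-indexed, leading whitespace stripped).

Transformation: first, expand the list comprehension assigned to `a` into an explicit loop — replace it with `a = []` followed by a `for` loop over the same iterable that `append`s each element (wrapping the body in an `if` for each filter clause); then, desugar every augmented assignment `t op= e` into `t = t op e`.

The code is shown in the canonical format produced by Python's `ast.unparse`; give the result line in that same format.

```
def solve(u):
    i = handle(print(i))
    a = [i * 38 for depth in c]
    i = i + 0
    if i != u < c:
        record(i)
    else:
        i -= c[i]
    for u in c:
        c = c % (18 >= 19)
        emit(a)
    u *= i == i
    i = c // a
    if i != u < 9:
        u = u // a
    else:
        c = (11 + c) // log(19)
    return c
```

Transformed code:
def solve(u):
    i = handle(print(i))
    a = []
    for depth in c:
        a.append(i * 38)
    i = i + 0
    if i != u < c:
        record(i)
    else:
        i = i - c[i]
    for u in c:
        c = c % (18 >= 19)
        emit(a)
    u = u * (i == i)
    i = c // a
    if i != u < 9:
        u = u // a
    else:
        c = (11 + c) // log(19)
    return c

for depth in c:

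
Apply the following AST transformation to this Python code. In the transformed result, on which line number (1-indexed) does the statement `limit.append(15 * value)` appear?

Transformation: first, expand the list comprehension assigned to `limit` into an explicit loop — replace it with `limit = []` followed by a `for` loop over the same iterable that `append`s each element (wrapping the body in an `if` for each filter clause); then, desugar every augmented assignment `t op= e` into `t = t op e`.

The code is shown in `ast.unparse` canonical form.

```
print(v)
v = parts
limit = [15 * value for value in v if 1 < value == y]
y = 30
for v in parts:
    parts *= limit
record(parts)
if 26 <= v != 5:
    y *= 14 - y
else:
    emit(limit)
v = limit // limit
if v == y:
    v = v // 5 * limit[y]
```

6

Transformed code:
print(v)
v = parts
limit = []
for value in v:
    if 1 < value == y:
        limit.append(15 * value)
y = 30
for v in parts:
    parts = parts * limit
record(parts)
if 26 <= v != 5:
    y = y * (14 - y)
else:
    emit(limit)
v = limit // limit
if v == y:
    v = v // 5 * limit[y]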